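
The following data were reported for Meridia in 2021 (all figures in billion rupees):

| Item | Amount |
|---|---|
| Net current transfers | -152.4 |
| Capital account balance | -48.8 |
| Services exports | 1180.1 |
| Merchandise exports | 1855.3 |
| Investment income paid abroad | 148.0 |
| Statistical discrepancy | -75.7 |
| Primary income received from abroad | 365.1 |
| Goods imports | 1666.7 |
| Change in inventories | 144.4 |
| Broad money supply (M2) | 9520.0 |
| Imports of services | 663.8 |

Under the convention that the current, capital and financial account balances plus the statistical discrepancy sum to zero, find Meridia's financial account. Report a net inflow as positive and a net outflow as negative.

Goods balance = 1855.3 - 1666.7 = 188.6
Services balance = 1180.1 - 663.8 = 516.3
Trade balance (goods + services) = 188.6 + 516.3 = 704.9
Net primary income = 365.1 - 148.0 = 217.1
Net secondary income = -152.4
Current account = 704.9 + 217.1 + (-152.4) = 769.6
Financial account = -(769.6 + (-48.8) + (-75.7)) = -645.1

-645.1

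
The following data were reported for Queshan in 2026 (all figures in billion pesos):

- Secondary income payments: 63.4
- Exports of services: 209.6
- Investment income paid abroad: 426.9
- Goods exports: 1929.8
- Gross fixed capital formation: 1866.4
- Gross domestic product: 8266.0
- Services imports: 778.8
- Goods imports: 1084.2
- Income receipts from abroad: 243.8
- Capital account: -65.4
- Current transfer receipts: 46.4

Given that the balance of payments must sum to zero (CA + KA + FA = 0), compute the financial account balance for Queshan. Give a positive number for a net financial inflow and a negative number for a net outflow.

Goods balance = 1929.8 - 1084.2 = 845.6
Services balance = 209.6 - 778.8 = -569.2
Trade balance (goods + services) = 845.6 + (-569.2) = 276.4
Net primary income = 243.8 - 426.9 = -183.1
Net secondary income = 46.4 - 63.4 = -17.0
Current account = 276.4 + (-183.1) + (-17.0) = 76.3
Financial account = -(76.3 + (-65.4)) = -10.9

-10.9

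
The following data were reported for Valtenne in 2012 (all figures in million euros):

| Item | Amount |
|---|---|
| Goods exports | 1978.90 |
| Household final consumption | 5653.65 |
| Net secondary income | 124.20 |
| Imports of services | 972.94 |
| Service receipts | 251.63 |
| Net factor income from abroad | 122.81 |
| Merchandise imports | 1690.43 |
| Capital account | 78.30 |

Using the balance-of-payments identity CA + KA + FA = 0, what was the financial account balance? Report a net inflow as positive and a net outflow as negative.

Goods balance = 1978.90 - 1690.43 = 288.47
Services balance = 251.63 - 972.94 = -721.31
Trade balance (goods + services) = 288.47 + (-721.31) = -432.84
Net primary income = 122.81
Net secondary income = 124.20
Current account = -432.84 + 122.81 + 124.20 = -185.83
Financial account = -(-185.83 + 78.30) = 107.53

107.53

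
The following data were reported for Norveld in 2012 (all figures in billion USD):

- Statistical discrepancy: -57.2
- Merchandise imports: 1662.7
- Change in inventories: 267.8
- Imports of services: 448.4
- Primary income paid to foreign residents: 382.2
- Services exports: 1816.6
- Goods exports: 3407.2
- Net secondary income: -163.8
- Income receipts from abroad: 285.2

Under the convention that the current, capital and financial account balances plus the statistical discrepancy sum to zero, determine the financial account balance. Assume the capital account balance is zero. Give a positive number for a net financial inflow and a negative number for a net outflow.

Goods balance = 3407.2 - 1662.7 = 1744.5
Services balance = 1816.6 - 448.4 = 1368.2
Trade balance (goods + services) = 1744.5 + 1368.2 = 3112.7
Net primary income = 285.2 - 382.2 = -97.0
Net secondary income = -163.8
Current account = 3112.7 + (-97.0) + (-163.8) = 2851.9
Financial account = -(2851.9 + (-57.2)) = -2794.7

-2794.7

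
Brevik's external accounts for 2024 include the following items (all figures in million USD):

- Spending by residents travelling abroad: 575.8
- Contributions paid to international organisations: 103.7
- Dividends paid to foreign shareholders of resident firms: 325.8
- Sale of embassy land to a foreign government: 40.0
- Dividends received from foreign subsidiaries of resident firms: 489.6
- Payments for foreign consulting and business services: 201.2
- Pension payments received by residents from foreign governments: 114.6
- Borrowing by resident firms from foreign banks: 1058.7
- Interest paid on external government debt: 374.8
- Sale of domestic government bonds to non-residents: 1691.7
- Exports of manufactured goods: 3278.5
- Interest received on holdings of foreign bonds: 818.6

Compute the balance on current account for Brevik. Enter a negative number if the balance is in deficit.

Goods: 3278.5
Services: -201.2 - 575.8 = -777.0
Primary income: 818.6 - 374.8 + 489.6 - 325.8 = 607.6
Secondary income: 114.6 - 103.7 = 10.9
Current account = 3278.5 + (-777.0) + 607.6 + 10.9 = 3120.0
(Excluded from the current account — capital account: sale of embassy land to a foreign government 40.0; financial account: borrowing by resident firms from foreign banks 1058.7, sale of domestic government bonds to non-residents 1691.7.)

3120.0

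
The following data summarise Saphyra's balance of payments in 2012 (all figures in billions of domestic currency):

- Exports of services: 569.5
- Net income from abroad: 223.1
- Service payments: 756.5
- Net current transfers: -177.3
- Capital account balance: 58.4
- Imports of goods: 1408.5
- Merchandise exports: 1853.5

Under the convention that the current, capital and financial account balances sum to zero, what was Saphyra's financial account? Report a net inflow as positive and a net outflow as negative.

Goods balance = 1853.5 - 1408.5 = 445.0
Services balance = 569.5 - 756.5 = -187.0
Trade balance (goods + services) = 445.0 + (-187.0) = 258.0
Net primary income = 223.1
Net secondary income = -177.3
Current account = 258.0 + 223.1 + (-177.3) = 303.8
Financial account = -(303.8 + 58.4) = -362.2

-362.2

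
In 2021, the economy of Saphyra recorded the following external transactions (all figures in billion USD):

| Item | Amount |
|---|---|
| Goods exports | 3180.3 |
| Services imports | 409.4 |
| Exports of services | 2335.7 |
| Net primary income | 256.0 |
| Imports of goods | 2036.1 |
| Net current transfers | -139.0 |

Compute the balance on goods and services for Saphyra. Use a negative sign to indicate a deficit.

Goods balance = 3180.3 - 2036.1 = 1144.2
Services balance = 2335.7 - 409.4 = 1926.3
Trade balance (goods + services) = 1144.2 + 1926.3 = 3070.5

3070.5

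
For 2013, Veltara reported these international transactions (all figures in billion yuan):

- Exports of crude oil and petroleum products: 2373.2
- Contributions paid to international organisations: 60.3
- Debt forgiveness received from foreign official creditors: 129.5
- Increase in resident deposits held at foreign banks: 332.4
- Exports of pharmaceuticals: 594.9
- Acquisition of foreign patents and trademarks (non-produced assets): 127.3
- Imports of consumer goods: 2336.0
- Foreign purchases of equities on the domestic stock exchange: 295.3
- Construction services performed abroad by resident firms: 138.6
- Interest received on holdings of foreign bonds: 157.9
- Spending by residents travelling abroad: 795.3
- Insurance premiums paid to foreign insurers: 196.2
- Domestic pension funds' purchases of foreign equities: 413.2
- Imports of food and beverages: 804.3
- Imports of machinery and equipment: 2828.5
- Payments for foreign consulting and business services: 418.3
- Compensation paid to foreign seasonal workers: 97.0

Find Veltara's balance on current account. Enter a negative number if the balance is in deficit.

-4271.3

Goods: -2828.5 - 804.3 + 2373.2 + 594.9 - 2336.0 = -3000.7
Services: 138.6 - 196.2 - 795.3 - 418.3 = -1271.2
Primary income: 157.9 - 97.0 = 60.9
Secondary income: -60.3
Current account = (-3000.7) + (-1271.2) + 60.9 + (-60.3) = -4271.3
(Excluded from the current account — capital account: debt forgiveness received from foreign official creditors 129.5, acquisition of foreign patents and trademarks (non-produced assets) 127.3; financial account: increase in resident deposits held at foreign banks 332.4, foreign purchases of equities on the domestic stock exchange 295.3, domestic pension funds' purchases of foreign equities 413.2.)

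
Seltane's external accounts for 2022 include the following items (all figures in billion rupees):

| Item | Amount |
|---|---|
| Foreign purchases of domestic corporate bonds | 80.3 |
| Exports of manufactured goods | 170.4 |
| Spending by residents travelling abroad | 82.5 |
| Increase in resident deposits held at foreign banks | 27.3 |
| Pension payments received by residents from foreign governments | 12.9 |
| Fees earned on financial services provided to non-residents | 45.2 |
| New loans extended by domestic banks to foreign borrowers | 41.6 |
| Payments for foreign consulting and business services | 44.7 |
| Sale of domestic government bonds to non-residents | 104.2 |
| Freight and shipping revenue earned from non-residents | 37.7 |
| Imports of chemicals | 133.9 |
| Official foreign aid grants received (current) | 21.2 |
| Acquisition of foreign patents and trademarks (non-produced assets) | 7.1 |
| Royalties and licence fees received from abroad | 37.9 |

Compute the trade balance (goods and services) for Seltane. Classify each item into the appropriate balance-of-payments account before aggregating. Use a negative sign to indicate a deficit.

30.1

Goods: 170.4 - 133.9 = 36.5
Services: 37.7 - 44.7 + 37.9 - 82.5 + 45.2 = -6.4
Trade balance = 36.5 + (-6.4) = 30.1
(Excluded from the trade balance — financial account: foreign purchases of domestic corporate bonds 80.3, increase in resident deposits held at foreign banks 27.3, new loans extended by domestic banks to foreign borrowers 41.6, sale of domestic government bonds to non-residents 104.2; secondary income: pension payments received by residents from foreign governments 12.9, official foreign aid grants received (current) 21.2; capital account: acquisition of foreign patents and trademarks (non-produced assets) 7.1.)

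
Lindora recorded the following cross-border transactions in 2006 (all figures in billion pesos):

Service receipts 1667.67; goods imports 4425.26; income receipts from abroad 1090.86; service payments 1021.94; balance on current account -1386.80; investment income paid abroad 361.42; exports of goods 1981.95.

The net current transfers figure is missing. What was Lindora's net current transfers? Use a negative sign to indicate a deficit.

Current account = goods balance + services balance + net primary income + net secondary income
Sum of the known components = -1068.14
Net current transfers = CA - (known components) = -1386.80 - (-1068.14) = -318.66

-318.66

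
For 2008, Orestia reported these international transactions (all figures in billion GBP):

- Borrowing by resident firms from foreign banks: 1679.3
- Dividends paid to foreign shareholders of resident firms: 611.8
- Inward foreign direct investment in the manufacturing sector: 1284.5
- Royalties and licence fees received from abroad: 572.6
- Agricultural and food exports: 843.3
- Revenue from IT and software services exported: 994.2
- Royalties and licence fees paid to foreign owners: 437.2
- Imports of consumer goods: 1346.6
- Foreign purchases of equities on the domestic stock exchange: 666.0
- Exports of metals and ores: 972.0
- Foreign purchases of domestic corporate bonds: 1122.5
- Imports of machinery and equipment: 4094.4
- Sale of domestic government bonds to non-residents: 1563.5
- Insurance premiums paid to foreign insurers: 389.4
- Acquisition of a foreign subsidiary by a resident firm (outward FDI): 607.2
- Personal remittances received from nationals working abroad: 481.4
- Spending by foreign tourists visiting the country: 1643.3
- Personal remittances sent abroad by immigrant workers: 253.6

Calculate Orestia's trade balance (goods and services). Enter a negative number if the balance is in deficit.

Goods: -4094.4 - 1346.6 + 843.3 + 972.0 = -3625.7
Services: -389.4 + 1643.3 + 994.2 - 437.2 + 572.6 = 2383.5
Trade balance = -3625.7 + 2383.5 = -1242.2
(Excluded from the trade balance — financial account: borrowing by resident firms from foreign banks 1679.3, inward foreign direct investment in the manufacturing sector 1284.5, foreign purchases of equities on the domestic stock exchange 666.0, foreign purchases of domestic corporate bonds 1122.5, sale of domestic government bonds to non-residents 1563.5, acquisition of a foreign subsidiary by a resident firm (outward FDI) 607.2; primary income: dividends paid to foreign shareholders of resident firms 611.8; secondary income: personal remittances received from nationals working abroad 481.4, personal remittances sent abroad by immigrant workers 253.6.)

-1242.2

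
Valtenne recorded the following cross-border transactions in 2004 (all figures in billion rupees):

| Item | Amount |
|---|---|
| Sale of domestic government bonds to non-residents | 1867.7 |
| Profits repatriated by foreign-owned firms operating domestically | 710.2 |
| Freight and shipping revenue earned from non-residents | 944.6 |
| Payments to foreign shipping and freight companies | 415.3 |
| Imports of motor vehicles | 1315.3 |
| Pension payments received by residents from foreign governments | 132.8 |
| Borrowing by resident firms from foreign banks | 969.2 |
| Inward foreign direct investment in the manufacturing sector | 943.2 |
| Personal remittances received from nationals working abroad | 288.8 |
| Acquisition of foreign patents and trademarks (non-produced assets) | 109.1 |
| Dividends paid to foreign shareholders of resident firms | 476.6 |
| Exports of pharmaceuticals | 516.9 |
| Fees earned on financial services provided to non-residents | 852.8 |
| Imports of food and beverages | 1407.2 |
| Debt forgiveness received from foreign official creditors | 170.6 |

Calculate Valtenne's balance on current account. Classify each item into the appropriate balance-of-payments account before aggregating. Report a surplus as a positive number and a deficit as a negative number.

Goods: 516.9 - 1315.3 - 1407.2 = -2205.6
Services: 852.8 + 944.6 - 415.3 = 1382.1
Primary income: -476.6 - 710.2 = -1186.8
Secondary income: 132.8 + 288.8 = 421.6
Current account = (-2205.6) + 1382.1 + (-1186.8) + 421.6 = -1588.7
(Excluded from the current account — financial account: sale of domestic government bonds to non-residents 1867.7, borrowing by resident firms from foreign banks 969.2, inward foreign direct investment in the manufacturing sector 943.2; capital account: acquisition of foreign patents and trademarks (non-produced assets) 109.1, debt forgiveness received from foreign official creditors 170.6.)

-1588.7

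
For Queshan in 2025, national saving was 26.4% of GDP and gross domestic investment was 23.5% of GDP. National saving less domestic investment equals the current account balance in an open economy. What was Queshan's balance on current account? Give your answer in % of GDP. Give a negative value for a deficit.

S - I = CA (net lending to the rest of the world).
CA = S - I = 26.4 - 23.5 = 2.9

2.9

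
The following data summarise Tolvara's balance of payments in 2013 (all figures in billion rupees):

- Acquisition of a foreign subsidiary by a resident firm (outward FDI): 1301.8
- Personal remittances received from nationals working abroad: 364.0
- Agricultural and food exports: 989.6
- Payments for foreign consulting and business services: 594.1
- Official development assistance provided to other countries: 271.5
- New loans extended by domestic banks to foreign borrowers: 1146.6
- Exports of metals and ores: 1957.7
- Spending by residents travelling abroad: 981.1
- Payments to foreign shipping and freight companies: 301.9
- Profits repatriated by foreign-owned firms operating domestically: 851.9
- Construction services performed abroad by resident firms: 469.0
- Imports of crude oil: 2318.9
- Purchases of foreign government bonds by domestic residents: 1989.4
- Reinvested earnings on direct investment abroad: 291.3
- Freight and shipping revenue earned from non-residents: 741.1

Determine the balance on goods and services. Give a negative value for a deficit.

Goods: 989.6 - 2318.9 + 1957.7 = 628.4
Services: -301.9 - 981.1 + 469.0 + 741.1 - 594.1 = -667.0
Trade balance = 628.4 + (-667.0) = -38.6
(Excluded from the trade balance — financial account: acquisition of a foreign subsidiary by a resident firm (outward FDI) 1301.8, new loans extended by domestic banks to foreign borrowers 1146.6, purchases of foreign government bonds by domestic residents 1989.4; secondary income: personal remittances received from nationals working abroad 364.0, official development assistance provided to other countries 271.5; primary income: profits repatriated by foreign-owned firms operating domestically 851.9, reinvested earnings on direct investment abroad 291.3.)

-38.6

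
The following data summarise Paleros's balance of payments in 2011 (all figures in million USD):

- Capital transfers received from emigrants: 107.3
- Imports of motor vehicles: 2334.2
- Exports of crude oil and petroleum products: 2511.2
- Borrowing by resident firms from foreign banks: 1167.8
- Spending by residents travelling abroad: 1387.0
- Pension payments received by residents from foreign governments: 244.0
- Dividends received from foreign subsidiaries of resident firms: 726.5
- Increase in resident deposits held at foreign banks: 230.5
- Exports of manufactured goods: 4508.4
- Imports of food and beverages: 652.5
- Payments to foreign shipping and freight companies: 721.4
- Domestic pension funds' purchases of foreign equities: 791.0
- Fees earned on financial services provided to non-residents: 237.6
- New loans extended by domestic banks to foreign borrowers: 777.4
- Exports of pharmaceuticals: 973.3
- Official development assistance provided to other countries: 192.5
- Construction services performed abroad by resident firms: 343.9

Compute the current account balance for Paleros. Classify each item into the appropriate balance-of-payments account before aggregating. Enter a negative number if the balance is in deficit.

4257.3

Goods: -2334.2 + 973.3 + 2511.2 + 4508.4 - 652.5 = 5006.2
Services: 237.6 - 1387.0 + 343.9 - 721.4 = -1526.9
Primary income: 726.5
Secondary income: -192.5 + 244.0 = 51.5
Current account = 5006.2 + (-1526.9) + 726.5 + 51.5 = 4257.3
(Excluded from the current account — capital account: capital transfers received from emigrants 107.3; financial account: borrowing by resident firms from foreign banks 1167.8, increase in resident deposits held at foreign banks 230.5, domestic pension funds' purchases of foreign equities 791.0, new loans extended by domestic banks to foreign borrowers 777.4.)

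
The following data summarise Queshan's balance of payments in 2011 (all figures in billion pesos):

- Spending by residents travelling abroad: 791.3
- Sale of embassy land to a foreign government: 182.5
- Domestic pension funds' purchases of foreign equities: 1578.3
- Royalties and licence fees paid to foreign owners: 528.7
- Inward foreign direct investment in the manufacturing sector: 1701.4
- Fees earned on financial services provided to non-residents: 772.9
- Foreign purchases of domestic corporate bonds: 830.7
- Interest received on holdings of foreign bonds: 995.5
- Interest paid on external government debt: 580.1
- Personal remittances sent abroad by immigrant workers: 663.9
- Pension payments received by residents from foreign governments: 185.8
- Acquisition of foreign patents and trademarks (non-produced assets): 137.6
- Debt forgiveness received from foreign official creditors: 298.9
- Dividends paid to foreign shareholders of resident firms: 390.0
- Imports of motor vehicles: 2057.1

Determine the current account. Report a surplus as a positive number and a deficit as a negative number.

-3056.9

Goods: -2057.1
Services: -791.3 + 772.9 - 528.7 = -547.1
Primary income: -390.0 + 995.5 - 580.1 = 25.4
Secondary income: -663.9 + 185.8 = -478.1
Current account = (-2057.1) + (-547.1) + 25.4 + (-478.1) = -3056.9
(Excluded from the current account — capital account: sale of embassy land to a foreign government 182.5, acquisition of foreign patents and trademarks (non-produced assets) 137.6, debt forgiveness received from foreign official creditors 298.9; financial account: domestic pension funds' purchases of foreign equities 1578.3, inward foreign direct investment in the manufacturing sector 1701.4, foreign purchases of domestic corporate bonds 830.7.)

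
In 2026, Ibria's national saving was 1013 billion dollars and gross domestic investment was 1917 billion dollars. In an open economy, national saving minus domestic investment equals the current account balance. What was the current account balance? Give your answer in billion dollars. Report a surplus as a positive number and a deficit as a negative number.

CA = S - I = 1013 - 1917 = -904

-904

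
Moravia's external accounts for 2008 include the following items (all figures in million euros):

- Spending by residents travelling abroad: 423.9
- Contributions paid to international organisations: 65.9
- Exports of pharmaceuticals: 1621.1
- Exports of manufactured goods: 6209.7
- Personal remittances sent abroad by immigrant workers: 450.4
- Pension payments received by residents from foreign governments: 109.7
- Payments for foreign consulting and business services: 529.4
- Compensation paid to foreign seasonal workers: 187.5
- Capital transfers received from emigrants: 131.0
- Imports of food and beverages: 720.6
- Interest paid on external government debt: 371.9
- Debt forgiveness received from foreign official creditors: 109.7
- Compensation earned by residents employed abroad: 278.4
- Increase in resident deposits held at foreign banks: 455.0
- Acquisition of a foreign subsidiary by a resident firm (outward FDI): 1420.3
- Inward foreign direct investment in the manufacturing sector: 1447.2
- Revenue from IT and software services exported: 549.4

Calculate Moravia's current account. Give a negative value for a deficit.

6018.7

Goods: 6209.7 + 1621.1 - 720.6 = 7110.2
Services: -529.4 - 423.9 + 549.4 = -403.9
Primary income: -371.9 + 278.4 - 187.5 = -281.0
Secondary income: -450.4 + 109.7 - 65.9 = -406.6
Current account = 7110.2 + (-403.9) + (-281.0) + (-406.6) = 6018.7
(Excluded from the current account — capital account: capital transfers received from emigrants 131.0, debt forgiveness received from foreign official creditors 109.7; financial account: increase in resident deposits held at foreign banks 455.0, acquisition of a foreign subsidiary by a resident firm (outward FDI) 1420.3, inward foreign direct investment in the manufacturing sector 1447.2.)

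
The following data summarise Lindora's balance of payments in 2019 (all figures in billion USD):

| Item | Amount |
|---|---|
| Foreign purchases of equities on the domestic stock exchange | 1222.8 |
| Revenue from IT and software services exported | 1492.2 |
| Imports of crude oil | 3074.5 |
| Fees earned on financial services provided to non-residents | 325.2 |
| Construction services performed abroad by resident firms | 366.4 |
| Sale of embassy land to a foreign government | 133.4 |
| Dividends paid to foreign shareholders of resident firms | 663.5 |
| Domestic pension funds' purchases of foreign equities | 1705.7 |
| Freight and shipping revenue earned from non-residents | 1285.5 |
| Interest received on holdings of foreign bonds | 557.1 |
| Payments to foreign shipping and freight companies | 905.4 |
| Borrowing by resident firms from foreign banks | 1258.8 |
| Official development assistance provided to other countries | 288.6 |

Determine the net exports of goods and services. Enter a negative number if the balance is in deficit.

Goods: -3074.5
Services: 1492.2 + 366.4 - 905.4 + 1285.5 + 325.2 = 2563.9
Trade balance = -3074.5 + 2563.9 = -510.6
(Excluded from the trade balance — financial account: foreign purchases of equities on the domestic stock exchange 1222.8, domestic pension funds' purchases of foreign equities 1705.7, borrowing by resident firms from foreign banks 1258.8; capital account: sale of embassy land to a foreign government 133.4; primary income: dividends paid to foreign shareholders of resident firms 663.5, interest received on holdings of foreign bonds 557.1; secondary income: official development assistance provided to other countries 288.6.)

-510.6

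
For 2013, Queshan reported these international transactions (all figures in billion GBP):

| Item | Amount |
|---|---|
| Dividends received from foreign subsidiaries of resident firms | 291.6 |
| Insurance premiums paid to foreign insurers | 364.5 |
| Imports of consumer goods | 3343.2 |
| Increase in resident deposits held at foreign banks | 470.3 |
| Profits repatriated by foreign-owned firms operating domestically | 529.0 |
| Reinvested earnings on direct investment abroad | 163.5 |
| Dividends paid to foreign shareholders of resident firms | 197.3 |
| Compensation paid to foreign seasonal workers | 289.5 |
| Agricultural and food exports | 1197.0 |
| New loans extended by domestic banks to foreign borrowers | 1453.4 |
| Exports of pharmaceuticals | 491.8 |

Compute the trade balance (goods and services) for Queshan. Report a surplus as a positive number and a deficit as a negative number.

-2018.9

Goods: 491.8 - 3343.2 + 1197.0 = -1654.4
Services: -364.5
Trade balance = -1654.4 + (-364.5) = -2018.9
(Excluded from the trade balance — primary income: dividends received from foreign subsidiaries of resident firms 291.6, profits repatriated by foreign-owned firms operating domestically 529.0, reinvested earnings on direct investment abroad 163.5, dividends paid to foreign shareholders of resident firms 197.3, compensation paid to foreign seasonal workers 289.5; financial account: increase in resident deposits held at foreign banks 470.3, new loans extended by domestic banks to foreign borrowers 1453.4.)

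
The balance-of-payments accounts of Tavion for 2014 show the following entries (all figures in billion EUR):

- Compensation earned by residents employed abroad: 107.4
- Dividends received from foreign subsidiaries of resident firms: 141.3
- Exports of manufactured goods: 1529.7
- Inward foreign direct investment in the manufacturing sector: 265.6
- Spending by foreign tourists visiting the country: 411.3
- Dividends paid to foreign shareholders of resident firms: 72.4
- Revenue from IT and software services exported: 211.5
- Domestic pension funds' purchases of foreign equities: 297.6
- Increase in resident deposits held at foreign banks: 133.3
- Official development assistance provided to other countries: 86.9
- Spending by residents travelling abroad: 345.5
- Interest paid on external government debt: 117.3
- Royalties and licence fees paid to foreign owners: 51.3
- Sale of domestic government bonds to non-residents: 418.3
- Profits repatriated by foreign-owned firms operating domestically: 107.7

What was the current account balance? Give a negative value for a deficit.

1620.1

Goods: 1529.7
Services: -345.5 - 51.3 + 411.3 + 211.5 = 226.0
Primary income: -72.4 - 107.7 - 117.3 + 107.4 + 141.3 = -48.7
Secondary income: -86.9
Current account = 1529.7 + 226.0 + (-48.7) + (-86.9) = 1620.1
(Excluded from the current account — financial account: inward foreign direct investment in the manufacturing sector 265.6, domestic pension funds' purchases of foreign equities 297.6, increase in resident deposits held at foreign banks 133.3, sale of domestic government bonds to non-residents 418.3.)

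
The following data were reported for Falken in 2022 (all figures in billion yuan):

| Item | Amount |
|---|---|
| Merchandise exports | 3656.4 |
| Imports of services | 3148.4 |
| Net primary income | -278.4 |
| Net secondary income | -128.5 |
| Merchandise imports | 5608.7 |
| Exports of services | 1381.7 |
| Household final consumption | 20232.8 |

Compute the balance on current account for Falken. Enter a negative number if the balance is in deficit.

-4125.9

Goods balance = 3656.4 - 5608.7 = -1952.3
Services balance = 1381.7 - 3148.4 = -1766.7
Trade balance (goods + services) = -1952.3 + (-1766.7) = -3719.0
Net primary income = -278.4
Net secondary income = -128.5
Current account = -3719.0 + (-278.4) + (-128.5) = -4125.9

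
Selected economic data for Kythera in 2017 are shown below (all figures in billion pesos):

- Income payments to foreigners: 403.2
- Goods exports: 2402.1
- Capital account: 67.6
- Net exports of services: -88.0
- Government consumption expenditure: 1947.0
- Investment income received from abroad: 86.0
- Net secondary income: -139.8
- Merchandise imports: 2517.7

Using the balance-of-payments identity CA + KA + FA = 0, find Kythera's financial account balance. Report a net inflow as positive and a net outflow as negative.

593.0

Goods balance = 2402.1 - 2517.7 = -115.6
Services balance = -88.0
Trade balance (goods + services) = -115.6 + (-88.0) = -203.6
Net primary income = 86.0 - 403.2 = -317.2
Net secondary income = -139.8
Current account = -203.6 + (-317.2) + (-139.8) = -660.6
Financial account = -(-660.6 + 67.6) = 593.0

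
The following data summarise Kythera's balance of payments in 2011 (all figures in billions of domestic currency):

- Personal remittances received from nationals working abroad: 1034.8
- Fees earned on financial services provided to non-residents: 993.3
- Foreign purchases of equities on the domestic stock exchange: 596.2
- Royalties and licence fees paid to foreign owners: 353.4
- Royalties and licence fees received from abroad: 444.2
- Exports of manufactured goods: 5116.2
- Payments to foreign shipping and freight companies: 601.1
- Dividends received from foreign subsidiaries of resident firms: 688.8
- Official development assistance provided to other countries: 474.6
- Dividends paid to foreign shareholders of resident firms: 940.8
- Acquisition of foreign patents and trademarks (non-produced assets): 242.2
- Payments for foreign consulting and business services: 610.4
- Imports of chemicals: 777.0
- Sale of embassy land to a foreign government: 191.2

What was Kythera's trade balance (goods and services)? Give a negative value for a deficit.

Goods: -777.0 + 5116.2 = 4339.2
Services: -353.4 + 444.2 - 601.1 + 993.3 - 610.4 = -127.4
Trade balance = 4339.2 + (-127.4) = 4211.8
(Excluded from the trade balance — secondary income: personal remittances received from nationals working abroad 1034.8, official development assistance provided to other countries 474.6; financial account: foreign purchases of equities on the domestic stock exchange 596.2; primary income: dividends received from foreign subsidiaries of resident firms 688.8, dividends paid to foreign shareholders of resident firms 940.8; capital account: acquisition of foreign patents and trademarks (non-produced assets) 242.2, sale of embassy land to a foreign government 191.2.)

4211.8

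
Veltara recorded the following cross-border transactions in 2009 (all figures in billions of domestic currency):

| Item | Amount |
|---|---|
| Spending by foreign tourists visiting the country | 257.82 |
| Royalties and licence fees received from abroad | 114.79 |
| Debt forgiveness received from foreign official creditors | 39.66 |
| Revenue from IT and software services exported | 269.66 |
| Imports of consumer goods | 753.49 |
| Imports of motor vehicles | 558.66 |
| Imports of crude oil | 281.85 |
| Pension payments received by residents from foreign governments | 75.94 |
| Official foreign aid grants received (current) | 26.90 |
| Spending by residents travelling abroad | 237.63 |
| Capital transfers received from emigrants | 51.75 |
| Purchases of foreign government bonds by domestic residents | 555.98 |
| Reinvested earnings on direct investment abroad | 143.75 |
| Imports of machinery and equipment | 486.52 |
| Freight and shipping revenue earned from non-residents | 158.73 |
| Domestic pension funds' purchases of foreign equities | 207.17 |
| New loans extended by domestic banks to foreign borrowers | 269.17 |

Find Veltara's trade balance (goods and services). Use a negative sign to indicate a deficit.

Goods: -558.66 - 281.85 - 486.52 - 753.49 = -2080.52
Services: -237.63 + 269.66 + 158.73 + 257.82 + 114.79 = 563.37
Trade balance = -2080.52 + 563.37 = -1517.15
(Excluded from the trade balance — capital account: debt forgiveness received from foreign official creditors 39.66, capital transfers received from emigrants 51.75; secondary income: pension payments received by residents from foreign governments 75.94, official foreign aid grants received (current) 26.90; financial account: purchases of foreign government bonds by domestic residents 555.98, domestic pension funds' purchases of foreign equities 207.17, new loans extended by domestic banks to foreign borrowers 269.17; primary income: reinvested earnings on direct investment abroad 143.75.)

-1517.15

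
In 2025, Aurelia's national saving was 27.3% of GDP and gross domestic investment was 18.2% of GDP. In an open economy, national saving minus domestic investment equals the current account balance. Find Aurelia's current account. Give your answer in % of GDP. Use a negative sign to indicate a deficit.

9.1

CA = S - I = 27.3 - 18.2 = 9.1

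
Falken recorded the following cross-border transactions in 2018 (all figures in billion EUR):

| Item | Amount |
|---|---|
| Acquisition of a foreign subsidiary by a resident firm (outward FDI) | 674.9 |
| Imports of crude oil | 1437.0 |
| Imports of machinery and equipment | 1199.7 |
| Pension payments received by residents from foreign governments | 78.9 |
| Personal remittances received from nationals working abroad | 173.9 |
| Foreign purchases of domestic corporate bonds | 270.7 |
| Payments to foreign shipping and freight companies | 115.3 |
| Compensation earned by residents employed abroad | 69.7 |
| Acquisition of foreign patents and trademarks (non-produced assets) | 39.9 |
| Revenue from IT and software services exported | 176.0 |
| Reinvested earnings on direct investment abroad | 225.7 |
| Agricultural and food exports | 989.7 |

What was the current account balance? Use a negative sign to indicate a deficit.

Goods: -1437.0 - 1199.7 + 989.7 = -1647.0
Services: 176.0 - 115.3 = 60.7
Primary income: 225.7 + 69.7 = 295.4
Secondary income: 78.9 + 173.9 = 252.8
Current account = (-1647.0) + 60.7 + 295.4 + 252.8 = -1038.1
(Excluded from the current account — financial account: acquisition of a foreign subsidiary by a resident firm (outward FDI) 674.9, foreign purchases of domestic corporate bonds 270.7; capital account: acquisition of foreign patents and trademarks (non-produced assets) 39.9.)

-1038.1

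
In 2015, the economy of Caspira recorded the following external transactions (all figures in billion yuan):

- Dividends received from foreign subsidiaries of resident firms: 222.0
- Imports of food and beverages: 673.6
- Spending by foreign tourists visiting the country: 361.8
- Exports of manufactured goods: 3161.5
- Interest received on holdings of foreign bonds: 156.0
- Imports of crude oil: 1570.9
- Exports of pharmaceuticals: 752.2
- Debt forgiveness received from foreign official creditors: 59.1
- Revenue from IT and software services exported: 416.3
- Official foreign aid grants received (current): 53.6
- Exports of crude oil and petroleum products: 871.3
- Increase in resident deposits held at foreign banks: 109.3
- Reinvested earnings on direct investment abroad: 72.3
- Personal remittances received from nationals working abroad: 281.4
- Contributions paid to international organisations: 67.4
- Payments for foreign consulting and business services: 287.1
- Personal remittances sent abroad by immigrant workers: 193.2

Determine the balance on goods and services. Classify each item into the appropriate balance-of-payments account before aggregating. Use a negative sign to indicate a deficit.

3031.5

Goods: -1570.9 + 3161.5 - 673.6 + 871.3 + 752.2 = 2540.5
Services: -287.1 + 361.8 + 416.3 = 491.0
Trade balance = 2540.5 + 491.0 = 3031.5
(Excluded from the trade balance — primary income: dividends received from foreign subsidiaries of resident firms 222.0, interest received on holdings of foreign bonds 156.0, reinvested earnings on direct investment abroad 72.3; capital account: debt forgiveness received from foreign official creditors 59.1; secondary income: official foreign aid grants received (current) 53.6, personal remittances received from nationals working abroad 281.4, contributions paid to international organisations 67.4, personal remittances sent abroad by immigrant workers 193.2; financial account: increase in resident deposits held at foreign banks 109.3.)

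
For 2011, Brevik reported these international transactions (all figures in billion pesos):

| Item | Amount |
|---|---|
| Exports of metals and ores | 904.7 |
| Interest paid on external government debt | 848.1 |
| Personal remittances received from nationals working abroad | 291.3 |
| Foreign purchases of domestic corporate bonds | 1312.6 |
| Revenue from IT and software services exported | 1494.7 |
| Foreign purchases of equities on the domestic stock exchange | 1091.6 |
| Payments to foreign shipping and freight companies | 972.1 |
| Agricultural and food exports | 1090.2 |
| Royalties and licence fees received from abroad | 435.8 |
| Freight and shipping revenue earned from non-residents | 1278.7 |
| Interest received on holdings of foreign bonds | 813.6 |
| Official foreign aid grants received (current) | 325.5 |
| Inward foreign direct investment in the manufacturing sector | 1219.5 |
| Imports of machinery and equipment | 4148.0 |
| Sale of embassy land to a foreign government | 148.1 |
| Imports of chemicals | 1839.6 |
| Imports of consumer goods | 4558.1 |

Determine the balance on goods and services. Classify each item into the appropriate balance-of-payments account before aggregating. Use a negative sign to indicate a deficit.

Goods: -1839.6 - 4558.1 + 904.7 - 4148.0 + 1090.2 = -8550.8
Services: 1494.7 + 1278.7 - 972.1 + 435.8 = 2237.1
Trade balance = -8550.8 + 2237.1 = -6313.7
(Excluded from the trade balance — primary income: interest paid on external government debt 848.1, interest received on holdings of foreign bonds 813.6; secondary income: personal remittances received from nationals working abroad 291.3, official foreign aid grants received (current) 325.5; financial account: foreign purchases of domestic corporate bonds 1312.6, foreign purchases of equities on the domestic stock exchange 1091.6, inward foreign direct investment in the manufacturing sector 1219.5; capital account: sale of embassy land to a foreign government 148.1.)

-6313.7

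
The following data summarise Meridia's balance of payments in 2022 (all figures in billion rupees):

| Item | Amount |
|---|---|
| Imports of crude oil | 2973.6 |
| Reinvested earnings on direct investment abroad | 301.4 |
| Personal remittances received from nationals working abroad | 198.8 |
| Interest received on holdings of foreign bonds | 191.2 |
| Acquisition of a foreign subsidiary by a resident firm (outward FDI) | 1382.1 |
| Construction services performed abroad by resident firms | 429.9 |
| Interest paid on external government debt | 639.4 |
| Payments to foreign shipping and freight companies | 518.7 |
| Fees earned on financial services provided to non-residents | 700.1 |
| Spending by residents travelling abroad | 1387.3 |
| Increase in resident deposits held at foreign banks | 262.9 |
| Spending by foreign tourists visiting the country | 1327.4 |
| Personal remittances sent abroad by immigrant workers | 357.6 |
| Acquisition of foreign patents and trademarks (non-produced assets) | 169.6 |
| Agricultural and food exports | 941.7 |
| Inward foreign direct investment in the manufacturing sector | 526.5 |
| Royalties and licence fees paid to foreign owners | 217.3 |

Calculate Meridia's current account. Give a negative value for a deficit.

-2003.4

Goods: 941.7 - 2973.6 = -2031.9
Services: -518.7 + 429.9 - 217.3 + 1327.4 - 1387.3 + 700.1 = 334.1
Primary income: -639.4 + 301.4 + 191.2 = -146.8
Secondary income: -357.6 + 198.8 = -158.8
Current account = (-2031.9) + 334.1 + (-146.8) + (-158.8) = -2003.4
(Excluded from the current account — financial account: acquisition of a foreign subsidiary by a resident firm (outward FDI) 1382.1, increase in resident deposits held at foreign banks 262.9, inward foreign direct investment in the manufacturing sector 526.5; capital account: acquisition of foreign patents and trademarks (non-produced assets) 169.6.)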